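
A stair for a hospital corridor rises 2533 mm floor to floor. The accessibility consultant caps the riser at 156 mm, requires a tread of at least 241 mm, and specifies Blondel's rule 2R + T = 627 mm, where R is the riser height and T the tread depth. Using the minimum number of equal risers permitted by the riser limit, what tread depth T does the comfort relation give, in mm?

⌈2533/156⌉ = 17 risers.
Each riser is 2533/17 = 149 mm (≤ 156 mm).
From 2R + T = 627: T = 627 − 298 = 329 mm.

329 mm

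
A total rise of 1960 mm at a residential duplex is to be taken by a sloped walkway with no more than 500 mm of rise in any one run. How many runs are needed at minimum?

4 runs

At most 500 each: 1960/500 = 3.92, giving 4 ramp runs.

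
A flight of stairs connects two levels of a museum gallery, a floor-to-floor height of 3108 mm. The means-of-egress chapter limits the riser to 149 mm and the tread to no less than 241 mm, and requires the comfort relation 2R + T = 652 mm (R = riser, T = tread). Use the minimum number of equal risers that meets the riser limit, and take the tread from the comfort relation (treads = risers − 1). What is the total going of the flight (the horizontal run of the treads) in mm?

7120 mm

At most 149 each: 3108/149 = 20.86, giving 21 risers.
Each riser is 3108/21 = 148 mm (≤ 149 mm).
From 2R + T = 652: T = 652 − 296 = 356 mm.
Going = (21 − 1) × 356 = 7120 mm.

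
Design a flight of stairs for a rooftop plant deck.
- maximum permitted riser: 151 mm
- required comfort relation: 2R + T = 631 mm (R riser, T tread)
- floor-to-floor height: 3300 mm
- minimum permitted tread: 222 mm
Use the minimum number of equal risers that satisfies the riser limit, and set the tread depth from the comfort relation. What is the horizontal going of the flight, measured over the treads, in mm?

6951 mm

At most 151 each: 3300/151 = 21.85, giving 22 risers.
Riser R = 3300 / 22 = 150 mm, within the 151 mm limit.
Tread T = 631 − 2 × 150 = 331 mm (≥ 222 mm).
Going = (22 − 1) × 331 = 6951 mm.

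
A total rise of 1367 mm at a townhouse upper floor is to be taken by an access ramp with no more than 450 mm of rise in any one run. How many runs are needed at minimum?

4 runs

1367 / 450 = 3.04, so 4 ramp runs are needed.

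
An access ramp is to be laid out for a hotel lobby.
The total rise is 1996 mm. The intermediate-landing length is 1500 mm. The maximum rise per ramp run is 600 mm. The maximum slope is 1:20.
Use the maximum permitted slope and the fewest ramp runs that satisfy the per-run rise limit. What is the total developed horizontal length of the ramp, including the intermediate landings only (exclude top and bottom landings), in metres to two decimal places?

44.42 m

⌈1996/600⌉ = 4 ramp runs. That means 3 intermediate landings.
Ramp run (horizontal) at 1:20: 1996 × 20 = 39920 mm.
Intermediate landings: 3 × 1500 = 4500 mm.
Total developed length = 39920 + 4500 = 44420 mm.
= 44.42 m.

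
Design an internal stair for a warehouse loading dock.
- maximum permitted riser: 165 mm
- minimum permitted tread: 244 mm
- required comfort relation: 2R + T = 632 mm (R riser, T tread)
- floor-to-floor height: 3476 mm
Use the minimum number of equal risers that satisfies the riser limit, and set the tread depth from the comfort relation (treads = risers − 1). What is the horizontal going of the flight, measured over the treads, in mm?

3476 / 165 = 21.07, so 22 risers are needed.
Each riser is 3476/22 = 158 mm (≤ 165 mm).
T = 632 − 2·158 = 316 mm, which satisfies the 244 mm minimum.
22 risers give 21 treads; going = 21 × 316 = 6636 mm.

6636 mm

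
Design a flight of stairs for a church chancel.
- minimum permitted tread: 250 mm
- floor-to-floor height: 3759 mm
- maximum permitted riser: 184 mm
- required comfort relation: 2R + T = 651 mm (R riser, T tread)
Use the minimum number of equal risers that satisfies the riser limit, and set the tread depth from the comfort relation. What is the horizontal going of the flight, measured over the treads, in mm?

At most 184 each: 3759/184 = 20.43, giving 21 risers.
Each riser is 3759/21 = 179 mm (≤ 184 mm).
T = 651 − 2·179 = 293 mm, which satisfies the 250 mm minimum.
Going = (21 − 1) × 293 = 5860 mm.

5860 mm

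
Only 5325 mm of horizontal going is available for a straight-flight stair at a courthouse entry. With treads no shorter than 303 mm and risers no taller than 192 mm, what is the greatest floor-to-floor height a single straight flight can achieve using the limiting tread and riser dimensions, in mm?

3456 mm

5325 / 303 = 17.57, so 17 treads fit.
Risers = treads + 1 = 18.
Maximum height = 18 × 192 = 3456 mm.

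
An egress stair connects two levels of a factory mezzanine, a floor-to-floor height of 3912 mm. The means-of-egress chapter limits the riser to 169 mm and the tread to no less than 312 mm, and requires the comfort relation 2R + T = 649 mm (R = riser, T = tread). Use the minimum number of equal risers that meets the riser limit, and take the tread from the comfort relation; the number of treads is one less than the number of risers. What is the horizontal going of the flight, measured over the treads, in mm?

7429 mm

3912 / 169 = 23.15, so 24 risers are needed.
Riser R = 3912 / 24 = 163 mm, within the 169 mm limit.
T = 649 − 2·163 = 323 mm, which satisfies the 312 mm minimum.
Going = (24 − 1) × 323 = 7429 mm.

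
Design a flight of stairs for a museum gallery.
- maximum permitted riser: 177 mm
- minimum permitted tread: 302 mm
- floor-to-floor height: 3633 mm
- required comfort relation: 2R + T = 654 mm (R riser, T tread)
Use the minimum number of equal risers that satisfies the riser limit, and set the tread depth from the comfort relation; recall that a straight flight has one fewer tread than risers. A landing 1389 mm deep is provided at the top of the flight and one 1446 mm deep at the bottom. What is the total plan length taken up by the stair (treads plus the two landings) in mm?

3633 / 177 = 20.525 → round up to 21 risers.
Riser R = 3633 / 21 = 173 mm, within the 177 mm limit.
T = 654 − 2·173 = 308 mm, which satisfies the 302 mm minimum.
21 risers give 20 treads; going = 20 × 308 = 6160 mm.
Enclosure = 6160 + 1389 + 1446 = 8995 mm.

8995 mm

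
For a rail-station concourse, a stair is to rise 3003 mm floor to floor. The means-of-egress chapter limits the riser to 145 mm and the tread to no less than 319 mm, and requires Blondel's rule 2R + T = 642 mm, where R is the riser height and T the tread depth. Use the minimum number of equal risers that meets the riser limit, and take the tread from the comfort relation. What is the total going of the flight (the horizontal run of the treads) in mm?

7120 mm

⌈3003/145⌉ = 21 risers.
Each riser is 3003/21 = 143 mm (≤ 145 mm).
From 2R + T = 642: T = 642 − 286 = 356 mm.
21 risers give 20 treads; going = 20 × 356 = 7120 mm.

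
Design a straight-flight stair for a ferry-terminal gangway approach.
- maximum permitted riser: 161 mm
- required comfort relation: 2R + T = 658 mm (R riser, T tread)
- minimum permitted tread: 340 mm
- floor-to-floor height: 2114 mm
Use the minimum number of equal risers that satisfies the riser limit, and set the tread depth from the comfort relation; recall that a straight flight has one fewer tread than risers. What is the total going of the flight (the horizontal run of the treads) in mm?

⌈2114/161⌉ = 14 risers.
Each riser is 2114/14 = 151 mm (≤ 161 mm).
Tread T = 658 − 2 × 151 = 356 mm (≥ 340 mm).
Treads = 14 − 1 = 13; going = 13 × 356 = 4628 mm.

4628 mm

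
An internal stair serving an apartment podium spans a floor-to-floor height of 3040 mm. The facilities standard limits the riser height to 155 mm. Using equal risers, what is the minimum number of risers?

20 risers

At most 155 each: 3040/155 = 19.61, giving 20 risers.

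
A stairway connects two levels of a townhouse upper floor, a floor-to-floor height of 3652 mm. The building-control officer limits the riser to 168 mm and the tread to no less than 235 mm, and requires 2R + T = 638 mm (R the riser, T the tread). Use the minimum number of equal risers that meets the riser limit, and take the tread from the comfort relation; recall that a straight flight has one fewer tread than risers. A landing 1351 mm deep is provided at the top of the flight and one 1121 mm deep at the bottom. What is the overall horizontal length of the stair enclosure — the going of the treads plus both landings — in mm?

3652 / 168 = 21.738 → round up to 22 risers.
R = 3652 ÷ 22 = 166 mm.
From 2R + T = 638: T = 638 − 332 = 306 mm.
Going = (22 − 1) × 306 = 6426 mm.
Add landings: 6426 + 1351 + 1121 = 8898 mm.

8898 mm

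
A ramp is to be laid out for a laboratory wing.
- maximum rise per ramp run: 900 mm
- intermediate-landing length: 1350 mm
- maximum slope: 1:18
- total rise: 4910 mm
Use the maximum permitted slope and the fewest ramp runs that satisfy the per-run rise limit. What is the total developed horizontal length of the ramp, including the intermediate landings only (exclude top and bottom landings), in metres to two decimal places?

95.13 m

4910 / 900 = 5.46, so 6 ramp runs are needed. That means 5 intermediate landings.
Horizontal run for 4910 mm of rise at 1:18 is 4910 × 18 = 88380 mm.
Intermediate landings: 5 × 1350 = 6750 mm.
Developed length = 88380 + 6750 = 95130 mm.
= 95.13 m.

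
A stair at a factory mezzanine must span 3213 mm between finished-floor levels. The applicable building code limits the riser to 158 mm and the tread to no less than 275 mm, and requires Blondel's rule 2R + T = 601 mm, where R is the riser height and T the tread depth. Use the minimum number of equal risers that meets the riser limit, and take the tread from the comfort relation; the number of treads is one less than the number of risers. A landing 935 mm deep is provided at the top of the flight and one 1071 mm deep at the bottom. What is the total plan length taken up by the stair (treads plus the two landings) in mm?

3213 / 158 = 20.34, so 21 risers are needed.
R = 3213 ÷ 21 = 153 mm.
From 2R + T = 601: T = 601 − 306 = 295 mm.
Treads = 21 − 1 = 20; going = 20 × 295 = 5900 mm.
Add landings: 5900 + 935 + 1071 = 7906 mm.

7906 mm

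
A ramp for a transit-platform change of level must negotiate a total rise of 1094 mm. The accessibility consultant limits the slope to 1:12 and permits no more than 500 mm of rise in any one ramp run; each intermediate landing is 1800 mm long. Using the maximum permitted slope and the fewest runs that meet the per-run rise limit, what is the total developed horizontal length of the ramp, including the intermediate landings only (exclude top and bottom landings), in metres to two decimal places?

16.73 m

At most 500 each: 1094/500 = 2.19, giving 3 ramp runs. That means 2 intermediate landings.
Horizontal run for 1094 mm of rise at 1:12 is 1094 × 12 = 13128 mm.
2 intermediate landings contribute 2 × 1800 = 3600 mm.
Total developed length = 13128 + 3600 = 16728 mm.
= 16.73 m.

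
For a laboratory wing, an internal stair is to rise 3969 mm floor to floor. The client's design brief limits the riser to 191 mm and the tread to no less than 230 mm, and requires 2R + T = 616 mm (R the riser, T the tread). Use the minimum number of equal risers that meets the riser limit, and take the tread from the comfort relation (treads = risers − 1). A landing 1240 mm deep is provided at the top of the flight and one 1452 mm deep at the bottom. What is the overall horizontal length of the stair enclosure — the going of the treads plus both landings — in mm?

7452 mm

3969 / 191 = 20.78, so 21 risers are needed.
R = 3969 ÷ 21 = 189 mm.
T = 616 − 2·189 = 238 mm, which satisfies the 230 mm minimum.
21 risers give 20 treads; going = 20 × 238 = 4760 mm.
Enclosure = 4760 + 1240 + 1452 = 7452 mm.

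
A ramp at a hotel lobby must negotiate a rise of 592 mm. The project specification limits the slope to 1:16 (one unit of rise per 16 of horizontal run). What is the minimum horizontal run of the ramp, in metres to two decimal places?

9.47 m

Run = rise × 16 = 592 × 16 = 9472 mm.
9472 mm = 9.47 m.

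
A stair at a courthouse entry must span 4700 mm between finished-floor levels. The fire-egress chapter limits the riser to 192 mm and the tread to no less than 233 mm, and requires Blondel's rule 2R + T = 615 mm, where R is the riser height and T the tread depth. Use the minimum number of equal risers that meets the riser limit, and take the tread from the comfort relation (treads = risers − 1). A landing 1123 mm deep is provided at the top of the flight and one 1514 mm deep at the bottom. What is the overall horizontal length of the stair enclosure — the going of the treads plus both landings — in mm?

8373 mm

4700 / 192 = 24.48, so 25 risers are needed.
R = 4700 ÷ 25 = 188 mm.
T = 615 − 2·188 = 239 mm, which satisfies the 233 mm minimum.
Going = (25 − 1) × 239 = 5736 mm.
Add landings: 5736 + 1123 + 1514 = 8373 mm.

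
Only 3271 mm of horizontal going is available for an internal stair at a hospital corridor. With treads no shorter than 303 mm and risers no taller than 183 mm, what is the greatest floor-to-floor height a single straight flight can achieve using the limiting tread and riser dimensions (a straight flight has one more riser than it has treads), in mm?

Treads that fit: ⌊3271 / 303⌋ = 10.
Risers = treads + 1 = 11.
Maximum height = 11 × 183 = 2013 mm.

2013 mm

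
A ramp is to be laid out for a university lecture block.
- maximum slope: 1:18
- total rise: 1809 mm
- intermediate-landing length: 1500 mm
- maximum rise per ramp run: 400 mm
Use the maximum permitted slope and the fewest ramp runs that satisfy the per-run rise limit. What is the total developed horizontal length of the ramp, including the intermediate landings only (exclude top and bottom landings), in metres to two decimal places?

1809 / 400 = 4.522 → round up to 5 ramp runs. That means 4 intermediate landings.
Ramp run (horizontal) at 1:18: 1809 × 18 = 32562 mm.
Intermediate landings: 4 × 1500 = 6000 mm.
Total developed length = 32562 + 6000 = 38562 mm.
= 38.56 m.

38.56 m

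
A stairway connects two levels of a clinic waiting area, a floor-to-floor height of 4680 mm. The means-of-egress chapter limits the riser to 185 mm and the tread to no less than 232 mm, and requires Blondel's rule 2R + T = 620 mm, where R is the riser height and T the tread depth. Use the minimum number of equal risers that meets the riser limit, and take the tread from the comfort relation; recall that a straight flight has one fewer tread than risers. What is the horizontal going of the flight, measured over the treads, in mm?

At most 185 each: 4680/185 = 25.30, giving 26 risers.
Riser R = 4680 / 26 = 180 mm, within the 185 mm limit.
T = 620 − 2·180 = 260 mm, which satisfies the 232 mm minimum.
Going = (26 − 1) × 260 = 6500 mm.

6500 mm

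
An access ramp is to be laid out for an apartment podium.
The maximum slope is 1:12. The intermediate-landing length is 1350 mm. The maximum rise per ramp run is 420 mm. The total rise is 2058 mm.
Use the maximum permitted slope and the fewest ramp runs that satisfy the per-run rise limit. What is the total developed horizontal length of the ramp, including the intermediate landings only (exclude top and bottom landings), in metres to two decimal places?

At most 420 each: 2058/420 = 4.90, giving 5 ramp runs. That means 4 intermediate landings.
Horizontal run for 2058 mm of rise at 1:12 is 2058 × 12 = 24696 mm.
4 intermediate landings contribute 4 × 1350 = 5400 mm.
Developed length = 24696 + 5400 = 30096 mm.
= 30.10 m.

30.10 m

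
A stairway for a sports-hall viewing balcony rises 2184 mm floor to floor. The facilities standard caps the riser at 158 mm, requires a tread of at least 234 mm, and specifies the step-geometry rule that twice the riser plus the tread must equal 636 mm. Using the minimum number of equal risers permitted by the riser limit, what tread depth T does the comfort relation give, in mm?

2184 / 158 = 13.82, so 14 risers are needed.
Riser R = 2184 / 14 = 156 mm, within the 158 mm limit.
From 2R + T = 636: T = 636 − 312 = 324 mm.

324 mm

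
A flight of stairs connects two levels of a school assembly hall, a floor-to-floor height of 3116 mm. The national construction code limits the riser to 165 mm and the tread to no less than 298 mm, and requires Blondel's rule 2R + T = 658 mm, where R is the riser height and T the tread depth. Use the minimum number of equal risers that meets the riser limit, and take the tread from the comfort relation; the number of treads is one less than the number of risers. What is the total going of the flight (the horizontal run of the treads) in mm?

3116 / 165 = 18.88, so 19 risers are needed.
Riser R = 3116 / 19 = 164 mm, within the 165 mm limit.
From 2R + T = 658: T = 658 − 328 = 330 mm.
19 risers give 18 treads; going = 18 × 330 = 5940 mm.

5940 mm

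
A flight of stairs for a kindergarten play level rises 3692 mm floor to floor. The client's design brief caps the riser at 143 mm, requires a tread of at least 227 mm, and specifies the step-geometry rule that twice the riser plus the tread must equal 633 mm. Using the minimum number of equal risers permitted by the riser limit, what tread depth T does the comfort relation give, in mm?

349 mm

3692 / 143 = 25.818 → round up to 26 risers.
R = 3692 ÷ 26 = 142 mm.
From 2R + T = 633: T = 633 − 284 = 349 mm.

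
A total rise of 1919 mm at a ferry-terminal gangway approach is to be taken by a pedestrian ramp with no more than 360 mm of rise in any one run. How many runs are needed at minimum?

⌈1919/360⌉ = 6 ramp runs.

6 runs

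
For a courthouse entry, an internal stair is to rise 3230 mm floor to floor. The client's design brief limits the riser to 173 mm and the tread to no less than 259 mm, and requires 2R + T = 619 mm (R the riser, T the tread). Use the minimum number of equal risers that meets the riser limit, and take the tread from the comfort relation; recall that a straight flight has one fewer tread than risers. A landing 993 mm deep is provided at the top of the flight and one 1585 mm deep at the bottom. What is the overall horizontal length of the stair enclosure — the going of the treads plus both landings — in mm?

7600 mm

⌈3230/173⌉ = 19 risers.
R = 3230 ÷ 19 = 170 mm.
Tread T = 619 − 2 × 170 = 279 mm (≥ 259 mm).
Going = (19 − 1) × 279 = 5022 mm.
Enclosure = 5022 + 993 + 1585 = 7600 mm.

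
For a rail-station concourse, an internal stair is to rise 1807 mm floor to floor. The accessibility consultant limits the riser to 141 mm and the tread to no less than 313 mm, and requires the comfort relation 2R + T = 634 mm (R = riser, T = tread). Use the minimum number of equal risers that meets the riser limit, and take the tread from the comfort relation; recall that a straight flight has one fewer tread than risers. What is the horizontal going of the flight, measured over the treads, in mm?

⌈1807/141⌉ = 13 risers.
Each riser is 1807/13 = 139 mm (≤ 141 mm).
T = 634 − 2·139 = 356 mm, which satisfies the 313 mm minimum.
Going = (13 − 1) × 356 = 4272 mm.

4272 mm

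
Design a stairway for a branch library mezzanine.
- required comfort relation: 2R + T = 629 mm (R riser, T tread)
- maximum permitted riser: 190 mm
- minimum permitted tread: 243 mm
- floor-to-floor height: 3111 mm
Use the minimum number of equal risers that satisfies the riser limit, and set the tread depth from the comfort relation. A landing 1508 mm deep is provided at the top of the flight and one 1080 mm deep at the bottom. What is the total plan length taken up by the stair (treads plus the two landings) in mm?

6796 mm

At most 190 each: 3111/190 = 16.37, giving 17 risers.
Riser R = 3111 / 17 = 183 mm, within the 190 mm limit.
Tread T = 629 − 2 × 183 = 263 mm (≥ 243 mm).
Treads = 17 − 1 = 16; going = 16 × 263 = 4208 mm.
Enclosure = 4208 + 1508 + 1080 = 6796 mm.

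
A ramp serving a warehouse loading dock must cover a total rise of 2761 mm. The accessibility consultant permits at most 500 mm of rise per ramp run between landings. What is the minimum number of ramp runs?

2761 / 500 = 5.522 → round up to 6 ramp runs.

6 runs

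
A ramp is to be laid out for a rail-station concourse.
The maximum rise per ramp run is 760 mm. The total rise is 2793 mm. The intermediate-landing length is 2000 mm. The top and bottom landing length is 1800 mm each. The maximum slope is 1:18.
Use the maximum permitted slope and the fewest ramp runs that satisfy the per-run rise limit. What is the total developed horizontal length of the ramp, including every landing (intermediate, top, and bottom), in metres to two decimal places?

59.87 m

2793 / 760 = 3.67, so 4 ramp runs are needed. That means 3 intermediate landings.
Horizontal run for 2793 mm of rise at 1:18 is 2793 × 18 = 50274 mm.
Intermediate landings: 3 × 2000 = 6000 mm.
Top and bottom landings: 2 × 1800 = 3600 mm.
Total = 50274 + 6000 + 3600 = 59874 mm.
= 59.87 m.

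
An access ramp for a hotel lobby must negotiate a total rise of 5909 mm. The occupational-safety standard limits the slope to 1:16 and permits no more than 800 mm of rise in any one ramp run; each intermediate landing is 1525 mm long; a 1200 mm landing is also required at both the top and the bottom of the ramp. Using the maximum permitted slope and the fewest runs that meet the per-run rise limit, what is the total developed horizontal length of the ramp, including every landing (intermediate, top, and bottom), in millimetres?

5909 / 800 = 7.39, so 8 ramp runs are needed. That means 7 intermediate landings.
Horizontal run for 5909 mm of rise at 1:16 is 5909 × 16 = 94544 mm.
7 intermediate landings contribute 7 × 1525 = 10675 mm.
Top and bottom landings: 2 × 1200 = 2400 mm.
Total = 94544 + 10675 + 2400 = 107619 mm.

107619 mm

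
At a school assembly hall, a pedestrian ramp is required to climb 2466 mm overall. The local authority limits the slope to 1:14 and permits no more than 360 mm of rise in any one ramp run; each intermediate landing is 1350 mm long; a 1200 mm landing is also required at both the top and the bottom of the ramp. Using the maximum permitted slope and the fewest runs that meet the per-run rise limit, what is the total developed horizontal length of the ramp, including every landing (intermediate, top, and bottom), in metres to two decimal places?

2466 / 360 = 6.850 → round up to 7 ramp runs. That means 6 intermediate landings.
Horizontal run for 2466 mm of rise at 1:14 is 2466 × 14 = 34524 mm.
6 intermediate landings contribute 6 × 1350 = 8100 mm.
Top and bottom landings: 2 × 1200 = 2400 mm.
Total = 34524 + 8100 + 2400 = 45024 mm.
= 45.02 m.

45.02 m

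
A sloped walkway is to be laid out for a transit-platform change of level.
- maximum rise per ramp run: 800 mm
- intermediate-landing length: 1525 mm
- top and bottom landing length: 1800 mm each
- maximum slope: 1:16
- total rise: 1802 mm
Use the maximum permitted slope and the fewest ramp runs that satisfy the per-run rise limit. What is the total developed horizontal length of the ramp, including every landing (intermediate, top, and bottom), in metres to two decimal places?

1802 / 800 = 2.25, so 3 ramp runs are needed. That means 2 intermediate landings.
Horizontal run for 1802 mm of rise at 1:16 is 1802 × 16 = 28832 mm.
2 intermediate landings contribute 2 × 1525 = 3050 mm.
Top and bottom landings: 2 × 1800 = 3600 mm.
Total = 28832 + 3050 + 3600 = 35482 mm.
= 35.48 m.

35.48 m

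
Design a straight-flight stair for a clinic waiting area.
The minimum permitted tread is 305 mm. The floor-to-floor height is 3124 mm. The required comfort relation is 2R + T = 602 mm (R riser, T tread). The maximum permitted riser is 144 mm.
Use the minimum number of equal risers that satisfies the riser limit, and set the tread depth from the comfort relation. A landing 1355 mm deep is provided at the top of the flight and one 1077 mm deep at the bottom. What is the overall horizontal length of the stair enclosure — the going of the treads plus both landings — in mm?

⌈3124/144⌉ = 22 risers.
Riser R = 3124 / 22 = 142 mm, within the 144 mm limit.
Tread T = 602 − 2 × 142 = 318 mm (≥ 305 mm).
22 risers give 21 treads; going = 21 × 318 = 6678 mm.
Enclosure = 6678 + 1355 + 1077 = 9110 mm.

9110 mm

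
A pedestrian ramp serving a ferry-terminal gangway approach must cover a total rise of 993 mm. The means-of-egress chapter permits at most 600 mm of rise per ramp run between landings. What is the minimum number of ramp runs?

2 runs

⌈993/600⌉ = 2 ramp runs.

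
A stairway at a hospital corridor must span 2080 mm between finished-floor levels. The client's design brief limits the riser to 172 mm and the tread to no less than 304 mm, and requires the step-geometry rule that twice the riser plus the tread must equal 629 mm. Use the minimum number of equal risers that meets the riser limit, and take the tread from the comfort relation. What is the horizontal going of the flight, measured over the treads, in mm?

⌈2080/172⌉ = 13 risers.
Each riser is 2080/13 = 160 mm (≤ 172 mm).
T = 629 − 2·160 = 309 mm, which satisfies the 304 mm minimum.
Treads = 13 − 1 = 12; going = 12 × 309 = 3708 mm.

3708 mm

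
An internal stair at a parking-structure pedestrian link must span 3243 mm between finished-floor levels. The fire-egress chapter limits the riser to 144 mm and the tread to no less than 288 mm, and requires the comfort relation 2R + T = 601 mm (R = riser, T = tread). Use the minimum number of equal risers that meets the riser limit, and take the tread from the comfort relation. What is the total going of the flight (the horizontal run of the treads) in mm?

⌈3243/144⌉ = 23 risers.
Each riser is 3243/23 = 141 mm (≤ 144 mm).
From 2R + T = 601: T = 601 − 282 = 319 mm.
Going = (23 − 1) × 319 = 7018 mm.

7018 mm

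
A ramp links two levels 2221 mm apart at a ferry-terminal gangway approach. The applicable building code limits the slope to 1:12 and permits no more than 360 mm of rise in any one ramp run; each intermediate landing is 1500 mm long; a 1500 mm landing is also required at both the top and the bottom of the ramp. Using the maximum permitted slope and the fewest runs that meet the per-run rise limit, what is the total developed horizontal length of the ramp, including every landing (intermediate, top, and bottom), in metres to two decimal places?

38.65 m

2221 / 360 = 6.17, so 7 ramp runs are needed. That means 6 intermediate landings.
Ramp run (horizontal) at 1:12: 2221 × 12 = 26652 mm.
Intermediate landings: 6 × 1500 = 9000 mm.
Top and bottom landings: 2 × 1500 = 3000 mm.
Total = 26652 + 9000 + 3000 = 38652 mm.
= 38.65 m.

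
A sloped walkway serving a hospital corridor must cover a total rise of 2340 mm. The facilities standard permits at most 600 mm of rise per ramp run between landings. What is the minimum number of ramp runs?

2340 / 600 = 3.900 → round up to 4 ramp runs.

4 runs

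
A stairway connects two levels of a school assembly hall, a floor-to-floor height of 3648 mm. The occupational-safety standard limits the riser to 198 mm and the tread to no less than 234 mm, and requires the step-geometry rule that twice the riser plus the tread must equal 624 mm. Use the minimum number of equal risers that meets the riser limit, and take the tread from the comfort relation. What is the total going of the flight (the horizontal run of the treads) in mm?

4320 mm

3648 / 198 = 18.424 → round up to 19 risers.
Each riser is 3648/19 = 192 mm (≤ 198 mm).
Tread T = 624 − 2 × 192 = 240 mm (≥ 234 mm).
Treads = 19 − 1 = 18; going = 18 × 240 = 4320 mm.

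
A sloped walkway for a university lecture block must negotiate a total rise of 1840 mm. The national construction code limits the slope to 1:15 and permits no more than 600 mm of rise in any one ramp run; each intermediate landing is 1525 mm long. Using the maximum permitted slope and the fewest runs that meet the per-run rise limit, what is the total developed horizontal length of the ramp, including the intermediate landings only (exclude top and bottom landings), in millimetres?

32175 mm

⌈1840/600⌉ = 4 ramp runs. That means 3 intermediate landings.
Ramp run (horizontal) at 1:15: 1840 × 15 = 27600 mm.
Intermediate landings: 3 × 1525 = 4575 mm.
Developed length = 27600 + 4575 = 32175 mm.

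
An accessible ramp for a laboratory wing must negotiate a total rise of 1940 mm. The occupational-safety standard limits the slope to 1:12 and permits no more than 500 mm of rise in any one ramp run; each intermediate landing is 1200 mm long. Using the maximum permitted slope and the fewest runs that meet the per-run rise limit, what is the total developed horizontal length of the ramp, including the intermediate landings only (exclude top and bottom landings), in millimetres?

1940 / 500 = 3.88, so 4 ramp runs are needed. That means 3 intermediate landings.
Horizontal run for 1940 mm of rise at 1:12 is 1940 × 12 = 23280 mm.
3 intermediate landings contribute 3 × 1200 = 3600 mm.
Developed length = 23280 + 3600 = 26880 mm.

26880 mm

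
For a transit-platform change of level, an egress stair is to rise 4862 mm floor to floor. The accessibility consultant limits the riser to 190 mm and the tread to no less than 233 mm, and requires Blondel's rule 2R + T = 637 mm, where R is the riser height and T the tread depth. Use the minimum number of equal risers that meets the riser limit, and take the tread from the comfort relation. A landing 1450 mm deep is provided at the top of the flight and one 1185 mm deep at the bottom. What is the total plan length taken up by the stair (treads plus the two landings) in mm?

9210 mm

4862 / 190 = 25.59, so 26 risers are needed.
R = 4862 ÷ 26 = 187 mm.
T = 637 − 2·187 = 263 mm, which satisfies the 233 mm minimum.
Going = (26 − 1) × 263 = 6575 mm.
Enclosure = 6575 + 1450 + 1185 = 9210 mm.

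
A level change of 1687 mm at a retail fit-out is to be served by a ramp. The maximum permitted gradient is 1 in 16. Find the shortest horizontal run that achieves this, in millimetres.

26992 mm

At 1:16 the run is 16 × 1687 = 26992 mm.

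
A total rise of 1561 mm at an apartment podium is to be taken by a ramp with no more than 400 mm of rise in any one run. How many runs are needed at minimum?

⌈1561/400⌉ = 4 ramp runs.

4 runs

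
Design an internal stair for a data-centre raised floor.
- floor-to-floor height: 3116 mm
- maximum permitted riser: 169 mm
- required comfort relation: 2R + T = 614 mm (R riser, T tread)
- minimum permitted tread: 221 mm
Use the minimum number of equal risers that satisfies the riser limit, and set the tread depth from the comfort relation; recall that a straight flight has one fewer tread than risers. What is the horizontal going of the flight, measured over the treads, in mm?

5148 mm

3116 / 169 = 18.44, so 19 risers are needed.
Riser R = 3116 / 19 = 164 mm, within the 169 mm limit.
Tread T = 614 − 2 × 164 = 286 mm (≥ 221 mm).
Going = (19 − 1) × 286 = 5148 mm.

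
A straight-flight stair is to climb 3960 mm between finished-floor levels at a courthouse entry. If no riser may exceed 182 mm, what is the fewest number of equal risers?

22 risers

At most 182 each: 3960/182 = 21.76, giving 22 risers.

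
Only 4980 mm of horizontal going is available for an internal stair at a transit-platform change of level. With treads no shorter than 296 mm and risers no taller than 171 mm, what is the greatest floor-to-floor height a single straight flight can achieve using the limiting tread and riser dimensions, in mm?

Treads that fit: ⌊4980 / 296⌋ = 16.
Risers = treads + 1 = 17.
Maximum height = 17 × 171 = 2907 mm.

2907 mm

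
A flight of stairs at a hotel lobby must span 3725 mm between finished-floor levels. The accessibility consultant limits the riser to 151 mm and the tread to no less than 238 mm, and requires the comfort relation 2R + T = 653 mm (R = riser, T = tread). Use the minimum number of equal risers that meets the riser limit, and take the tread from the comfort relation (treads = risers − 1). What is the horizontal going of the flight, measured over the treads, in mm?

8520 mm

3725 / 151 = 24.67, so 25 risers are needed.
Each riser is 3725/25 = 149 mm (≤ 151 mm).
T = 653 − 2·149 = 355 mm, which satisfies the 238 mm minimum.
Going = (25 − 1) × 355 = 8520 mm.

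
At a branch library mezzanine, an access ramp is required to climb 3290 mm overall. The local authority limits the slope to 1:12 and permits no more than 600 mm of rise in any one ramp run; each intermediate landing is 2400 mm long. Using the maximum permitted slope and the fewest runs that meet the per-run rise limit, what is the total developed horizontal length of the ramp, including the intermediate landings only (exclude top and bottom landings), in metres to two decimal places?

3290 / 600 = 5.483 → round up to 6 ramp runs. That means 5 intermediate landings.
Horizontal run for 3290 mm of rise at 1:12 is 3290 × 12 = 39480 mm.
Intermediate landings: 5 × 2400 = 12000 mm.
Total developed length = 39480 + 12000 = 51480 mm.
= 51.48 m.

51.48 m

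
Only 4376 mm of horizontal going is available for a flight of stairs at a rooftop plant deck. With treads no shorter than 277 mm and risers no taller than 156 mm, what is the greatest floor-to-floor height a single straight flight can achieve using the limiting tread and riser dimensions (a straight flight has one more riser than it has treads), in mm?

Treads that fit: ⌊4376 / 277⌋ = 15.
Risers = treads + 1 = 16.
Maximum height = 16 × 156 = 2496 mm.

2496 mm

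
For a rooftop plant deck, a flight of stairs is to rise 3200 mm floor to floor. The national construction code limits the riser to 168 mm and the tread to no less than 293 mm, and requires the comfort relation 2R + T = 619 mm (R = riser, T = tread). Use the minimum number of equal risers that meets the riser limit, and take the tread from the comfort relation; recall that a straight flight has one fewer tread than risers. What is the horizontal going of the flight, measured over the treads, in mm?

5681 mm

⌈3200/168⌉ = 20 risers.
Riser R = 3200 / 20 = 160 mm, within the 168 mm limit.
From 2R + T = 619: T = 619 − 320 = 299 mm.
Treads = 20 − 1 = 19; going = 19 × 299 = 5681 mm.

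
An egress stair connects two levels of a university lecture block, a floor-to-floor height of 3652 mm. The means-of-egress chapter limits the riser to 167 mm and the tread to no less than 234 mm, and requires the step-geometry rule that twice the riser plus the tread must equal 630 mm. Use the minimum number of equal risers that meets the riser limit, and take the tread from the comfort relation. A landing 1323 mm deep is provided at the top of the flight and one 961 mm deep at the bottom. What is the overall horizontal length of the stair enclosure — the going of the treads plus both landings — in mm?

3652 / 167 = 21.87, so 22 risers are needed.
Riser R = 3652 / 22 = 166 mm, within the 167 mm limit.
From 2R + T = 630: T = 630 − 332 = 298 mm.
22 risers give 21 treads; going = 21 × 298 = 6258 mm.
Enclosure = 6258 + 1323 + 961 = 8542 mm.

8542 mm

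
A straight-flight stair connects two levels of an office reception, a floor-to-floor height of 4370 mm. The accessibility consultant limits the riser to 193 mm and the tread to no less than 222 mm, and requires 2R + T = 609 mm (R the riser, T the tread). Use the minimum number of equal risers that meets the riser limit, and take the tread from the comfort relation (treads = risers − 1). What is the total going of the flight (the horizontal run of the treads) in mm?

5038 mm

4370 / 193 = 22.64, so 23 risers are needed.
Each riser is 4370/23 = 190 mm (≤ 193 mm).
From 2R + T = 609: T = 609 − 380 = 229 mm.
Going = (23 − 1) × 229 = 5038 mm.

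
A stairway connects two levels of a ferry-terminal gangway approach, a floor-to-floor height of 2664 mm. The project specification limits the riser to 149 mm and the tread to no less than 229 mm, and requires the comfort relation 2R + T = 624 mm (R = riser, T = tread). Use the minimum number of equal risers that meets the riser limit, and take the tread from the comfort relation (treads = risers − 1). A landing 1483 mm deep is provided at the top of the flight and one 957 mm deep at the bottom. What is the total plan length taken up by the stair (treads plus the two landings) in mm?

⌈2664/149⌉ = 18 risers.
R = 2664 ÷ 18 = 148 mm.
From 2R + T = 624: T = 624 − 296 = 328 mm.
18 risers give 17 treads; going = 17 × 328 = 5576 mm.
Add landings: 5576 + 1483 + 957 = 8016 mm.

8016 mm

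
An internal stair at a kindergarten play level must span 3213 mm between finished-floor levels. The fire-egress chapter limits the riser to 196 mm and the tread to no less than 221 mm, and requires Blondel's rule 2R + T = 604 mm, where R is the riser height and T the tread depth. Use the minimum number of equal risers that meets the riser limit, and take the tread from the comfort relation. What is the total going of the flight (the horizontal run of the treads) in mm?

At most 196 each: 3213/196 = 16.39, giving 17 risers.
R = 3213 ÷ 17 = 189 mm.
Tread T = 604 − 2 × 189 = 226 mm (≥ 221 mm).
17 risers give 16 treads; going = 16 × 226 = 3616 mm.

3616 mm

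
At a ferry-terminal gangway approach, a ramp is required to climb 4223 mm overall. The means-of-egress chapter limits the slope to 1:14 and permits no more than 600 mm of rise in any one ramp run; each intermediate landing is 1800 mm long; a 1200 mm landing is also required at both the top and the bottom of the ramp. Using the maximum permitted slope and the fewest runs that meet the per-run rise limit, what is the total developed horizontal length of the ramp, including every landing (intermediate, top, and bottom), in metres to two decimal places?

74.12 m

⌈4223/600⌉ = 8 ramp runs. That means 7 intermediate landings.
Ramp run (horizontal) at 1:14: 4223 × 14 = 59122 mm.
7 intermediate landings contribute 7 × 1800 = 12600 mm.
Top and bottom landings: 2 × 1200 = 2400 mm.
Total = 59122 + 12600 + 2400 = 74122 mm.
= 74.12 m.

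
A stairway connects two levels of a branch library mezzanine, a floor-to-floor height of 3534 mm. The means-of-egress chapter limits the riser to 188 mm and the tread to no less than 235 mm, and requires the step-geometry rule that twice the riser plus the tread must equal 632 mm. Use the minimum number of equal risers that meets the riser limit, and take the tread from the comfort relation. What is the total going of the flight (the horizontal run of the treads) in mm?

4680 mm

3534 / 188 = 18.80, so 19 risers are needed.
R = 3534 ÷ 19 = 186 mm.
Tread T = 632 − 2 × 186 = 260 mm (≥ 235 mm).
Going = (19 − 1) × 260 = 4680 mm.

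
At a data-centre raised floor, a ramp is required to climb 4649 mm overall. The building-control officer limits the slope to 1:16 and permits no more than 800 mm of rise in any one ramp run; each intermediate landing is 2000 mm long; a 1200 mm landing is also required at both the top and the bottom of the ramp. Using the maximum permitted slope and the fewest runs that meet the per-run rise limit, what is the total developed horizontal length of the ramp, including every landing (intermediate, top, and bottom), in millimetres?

4649 / 800 = 5.811 → round up to 6 ramp runs. That means 5 intermediate landings.
Ramp run (horizontal) at 1:16: 4649 × 16 = 74384 mm.
Intermediate landings: 5 × 2000 = 10000 mm.
Top and bottom landings: 2 × 1200 = 2400 mm.
Total = 74384 + 10000 + 2400 = 86784 mm.

86784 mm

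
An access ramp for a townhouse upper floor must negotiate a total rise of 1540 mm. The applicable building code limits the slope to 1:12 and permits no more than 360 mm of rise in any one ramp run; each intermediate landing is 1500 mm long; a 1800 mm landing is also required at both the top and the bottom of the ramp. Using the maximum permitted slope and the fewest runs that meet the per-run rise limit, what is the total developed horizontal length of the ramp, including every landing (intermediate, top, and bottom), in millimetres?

28080 mm

1540 / 360 = 4.278 → round up to 5 ramp runs. That means 4 intermediate landings.
Ramp run (horizontal) at 1:12: 1540 × 12 = 18480 mm.
4 intermediate landings contribute 4 × 1500 = 6000 mm.
Top and bottom landings: 2 × 1800 = 3600 mm.
Total = 18480 + 6000 + 3600 = 28080 mm.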